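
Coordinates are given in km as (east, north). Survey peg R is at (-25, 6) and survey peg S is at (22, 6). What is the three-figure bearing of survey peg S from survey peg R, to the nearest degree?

Δeast = 22 − -25 = 47.00; Δnorth = 6 − 6 = 0.00.
Bearing = atan2(Δeast, Δnorth) mod 360° = 90.00° ≈ 090°.

090°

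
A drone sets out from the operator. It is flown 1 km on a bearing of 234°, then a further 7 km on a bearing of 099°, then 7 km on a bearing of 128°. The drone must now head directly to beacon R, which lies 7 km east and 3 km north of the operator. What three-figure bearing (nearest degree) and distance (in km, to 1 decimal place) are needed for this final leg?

Leg 1 (234°, 1 km): east 1 sin 234° = -0.81, north 1 cos 234° = -0.59
Leg 2 (099°, 7 km): east 7 sin 99° = 6.91, north 7 cos 99° = -1.10
Leg 3 (128°, 7 km): east 7 sin 128° = 5.52, north 7 cos 128° = -4.31
Current position: (11.62, -5.99). Target: (7, 3). Remaining: Δeast = -4.62, Δnorth = 8.99.
Bearing = atan2(-4.62, 8.99) mod 360° = 332.80°; distance = √((-4.62)² + (8.99)²) = 10.110 km.

333°, 10.1 km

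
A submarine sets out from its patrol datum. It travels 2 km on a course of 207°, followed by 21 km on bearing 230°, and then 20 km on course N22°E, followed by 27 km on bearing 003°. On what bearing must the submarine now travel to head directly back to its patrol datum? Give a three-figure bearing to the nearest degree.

Leg 1 (207°, 2 km): east 2 sin 207° = -0.91, north 2 cos 207° = -1.78
Leg 2 (230°, 21 km): east 21 sin 230° = -16.09, north 21 cos 230° = -13.50
Leg 3 (N22°E, 20 km): east 20 sin 22° = 7.49, north 20 cos 22° = 18.54
Leg 4 (003°, 27 km): east 27 sin 3° = 1.41, north 27 cos 3° = 26.96
Net displacement: -8.09 east, 30.23 north. Direction back to start is (8.09, -30.23): bearing = atan2(8.09, -30.23) mod 360° = 165.02° ≈ 165°.

165°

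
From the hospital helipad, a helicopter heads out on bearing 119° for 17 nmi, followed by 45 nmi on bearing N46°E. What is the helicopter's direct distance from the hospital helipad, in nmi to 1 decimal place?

52.5 nmi

Leg 1 (119°, 17 nmi): east 17 sin 119° = 14.87, north 17 cos 119° = -8.24
Leg 2 (N46°E, 45 nmi): east 45 sin 46° = 32.37, north 45 cos 46° = 31.26
Net: 47.24 east, 23.02 north. Distance = √((47.24)² + (23.02)²) = 52.548 nmi.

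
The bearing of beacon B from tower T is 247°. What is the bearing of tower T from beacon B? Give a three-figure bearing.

Back-bearing = 247° − 180° = 067°.

067°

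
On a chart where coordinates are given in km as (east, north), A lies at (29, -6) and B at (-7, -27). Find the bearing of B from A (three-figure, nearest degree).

240°

Δeast = -7 − 29 = -36.00; Δnorth = -27 − -6 = -21.00.
Bearing = atan2(Δeast, Δnorth) mod 360° = 239.74° ≈ 240°.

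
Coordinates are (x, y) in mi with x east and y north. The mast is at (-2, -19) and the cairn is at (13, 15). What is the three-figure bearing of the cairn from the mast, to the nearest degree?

Δeast = 13 − -2 = 15.00; Δnorth = 15 − -19 = 34.00.
Bearing = atan2(Δeast, Δnorth) mod 360° = 23.81° ≈ 024°.

024°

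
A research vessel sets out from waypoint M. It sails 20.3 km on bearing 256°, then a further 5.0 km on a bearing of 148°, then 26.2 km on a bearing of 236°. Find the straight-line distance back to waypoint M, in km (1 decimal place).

Leg 1 (256°, 20.3 km): east 20.3 sin 256° = -19.70, north 20.3 cos 256° = -4.91
Leg 2 (148°, 5.0 km): east 5.0 sin 148° = 2.65, north 5.0 cos 148° = -4.24
Leg 3 (236°, 26.2 km): east 26.2 sin 236° = -21.72, north 26.2 cos 236° = -14.65
Net: -38.77 east, -23.80 north. Distance = √((-38.77)² + (-23.80)²) = 45.492 km.

45.5 km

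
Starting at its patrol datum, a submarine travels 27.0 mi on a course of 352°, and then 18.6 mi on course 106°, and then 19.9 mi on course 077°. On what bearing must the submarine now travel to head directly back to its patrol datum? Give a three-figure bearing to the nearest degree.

Leg 1 (352°, 27.0 mi): east 27.0 sin 352° = -3.76, north 27.0 cos 352° = 26.74
Leg 2 (106°, 18.6 mi): east 18.6 sin 106° = 17.88, north 18.6 cos 106° = -5.13
Leg 3 (077°, 19.9 mi): east 19.9 sin 77° = 19.39, north 19.9 cos 77° = 4.48
Net displacement: 33.51 east, 26.09 north. Direction back to start is (-33.51, -26.09): bearing = atan2(-33.51, -26.09) mod 360° = 232.10° ≈ 232°.

232°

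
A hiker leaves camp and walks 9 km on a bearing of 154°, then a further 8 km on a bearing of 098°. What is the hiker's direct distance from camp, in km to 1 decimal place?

15.0 km

Leg 1 (154°, 9 km): east 9 sin 154° = 3.95, north 9 cos 154° = -8.09
Leg 2 (098°, 8 km): east 8 sin 98° = 7.92, north 8 cos 98° = -1.11
Net: 11.87 east, -9.20 north. Distance = √((11.87)² + (-9.20)²) = 15.017 km.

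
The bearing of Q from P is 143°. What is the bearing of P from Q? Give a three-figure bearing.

323°

Back-bearing = 143° + 180° = 323°.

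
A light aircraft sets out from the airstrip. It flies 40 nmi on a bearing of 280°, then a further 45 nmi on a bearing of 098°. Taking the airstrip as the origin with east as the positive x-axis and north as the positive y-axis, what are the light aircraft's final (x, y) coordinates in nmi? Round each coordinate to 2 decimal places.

Leg 1 (280°, 40 nmi): east 40 sin 280° = -39.39, north 40 cos 280° = 6.95
Leg 2 (098°, 45 nmi): east 45 sin 98° = 44.56, north 45 cos 98° = -6.26
Summing: 5.17 nmi east, 0.68 nmi north → (5.17, 0.68).

(5.17, 0.68)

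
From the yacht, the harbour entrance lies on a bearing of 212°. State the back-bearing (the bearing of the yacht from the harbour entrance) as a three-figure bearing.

Back-bearing = 212° − 180° = 032°.

032°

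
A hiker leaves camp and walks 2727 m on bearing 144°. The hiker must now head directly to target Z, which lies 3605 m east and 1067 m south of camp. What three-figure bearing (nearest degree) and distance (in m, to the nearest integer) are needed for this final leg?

Leg 1 (144°, 2727 m): east 2727 sin 144° = 1602.89, north 2727 cos 144° = -2206.19
Current position: (1602.89, -2206.19). Target: (3605, -1067). Remaining: Δeast = 2002.11, Δnorth = 1139.19.
Bearing = atan2(2002.11, 1139.19) mod 360° = 60.36°; distance = √((2002.11)² + (1139.19)²) = 2303.518 m.

060°, 2304 m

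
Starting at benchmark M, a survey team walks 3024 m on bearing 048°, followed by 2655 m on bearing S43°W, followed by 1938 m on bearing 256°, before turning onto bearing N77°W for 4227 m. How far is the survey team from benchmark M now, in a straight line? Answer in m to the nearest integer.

5591 m

Leg 1 (048°, 3024 m): east 3024 sin 48° = 2247.27, north 3024 cos 48° = 2023.45
Leg 2 (S43°W, 2655 m): east 2655 sin 223° = -1810.71, north 2655 cos 223° = -1941.74
Leg 3 (256°, 1938 m): east 1938 sin 256° = -1880.43, north 1938 cos 256° = -468.84
Leg 4 (N77°W, 4227 m): east 4227 sin 283° = -4118.66, north 4227 cos 283° = 950.87
Net: -5562.53 east, 563.73 north. Distance = √((-5562.53)² + (563.73)²) = 5591.024 m.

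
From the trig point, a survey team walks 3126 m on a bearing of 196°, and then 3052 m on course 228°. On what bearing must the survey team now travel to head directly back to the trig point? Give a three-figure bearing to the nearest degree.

032°

Leg 1 (196°, 3126 m): east 3126 sin 196° = -861.64, north 3126 cos 196° = -3004.90
Leg 2 (228°, 3052 m): east 3052 sin 228° = -2268.08, north 3052 cos 228° = -2042.19
Net displacement: -3129.72 east, -5047.09 north. Direction back to start is (3129.72, 5047.09): bearing = atan2(3129.72, 5047.09) mod 360° = 31.80° ≈ 032°.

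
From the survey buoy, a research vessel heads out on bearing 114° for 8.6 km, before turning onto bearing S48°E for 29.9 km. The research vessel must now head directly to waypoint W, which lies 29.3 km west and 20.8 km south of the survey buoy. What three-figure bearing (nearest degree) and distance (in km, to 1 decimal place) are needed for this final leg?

273°, 59.4 km

Leg 1 (114°, 8.6 km): east 8.6 sin 114° = 7.86, north 8.6 cos 114° = -3.50
Leg 2 (S48°E, 29.9 km): east 29.9 sin 132° = 22.22, north 29.9 cos 132° = -20.01
Current position: (30.08, -23.50). Target: (-29.3, -20.8). Remaining: Δeast = -59.38, Δnorth = 2.70.
Bearing = atan2(-59.38, 2.70) mod 360° = 272.61°; distance = √((-59.38)² + (2.70)²) = 59.438 km.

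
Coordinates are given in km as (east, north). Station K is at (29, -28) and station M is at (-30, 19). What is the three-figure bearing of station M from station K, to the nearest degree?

309°

Δeast = -30 − 29 = -59.00; Δnorth = 19 − -28 = 47.00.
Bearing = atan2(Δeast, Δnorth) mod 360° = 308.54° ≈ 309°.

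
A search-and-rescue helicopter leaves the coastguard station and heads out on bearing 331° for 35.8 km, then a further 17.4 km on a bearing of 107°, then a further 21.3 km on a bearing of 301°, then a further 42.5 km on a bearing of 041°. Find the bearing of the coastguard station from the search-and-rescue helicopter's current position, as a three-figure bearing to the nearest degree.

187°

Leg 1 (331°, 35.8 km): east 35.8 sin 331° = -17.36, north 35.8 cos 331° = 31.31
Leg 2 (107°, 17.4 km): east 17.4 sin 107° = 16.64, north 17.4 cos 107° = -5.09
Leg 3 (301°, 21.3 km): east 21.3 sin 301° = -18.26, north 21.3 cos 301° = 10.97
Leg 4 (041°, 42.5 km): east 42.5 sin 41° = 27.88, north 42.5 cos 41° = 32.08
Net displacement: 8.91 east, 69.27 north. Direction back to start is (-8.91, -69.27): bearing = atan2(-8.91, -69.27) mod 360° = 187.33° ≈ 187°.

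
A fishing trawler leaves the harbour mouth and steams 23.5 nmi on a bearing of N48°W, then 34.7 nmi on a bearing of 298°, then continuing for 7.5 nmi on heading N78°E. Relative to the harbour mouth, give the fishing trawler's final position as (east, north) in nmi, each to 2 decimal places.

Leg 1 (N48°W, 23.5 nmi): east 23.5 sin 312° = -17.46, north 23.5 cos 312° = 15.72
Leg 2 (298°, 34.7 nmi): east 34.7 sin 298° = -30.64, north 34.7 cos 298° = 16.29
Leg 3 (N78°E, 7.5 nmi): east 7.5 sin 78° = 7.34, north 7.5 cos 78° = 1.56
Summing: -40.77 nmi east, 33.57 nmi north → (-40.77, 33.57).

(-40.77, 33.57)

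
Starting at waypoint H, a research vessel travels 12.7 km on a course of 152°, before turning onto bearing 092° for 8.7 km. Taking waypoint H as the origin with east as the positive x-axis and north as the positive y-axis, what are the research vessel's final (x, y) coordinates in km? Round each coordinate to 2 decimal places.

(14.66, -11.52)

Leg 1 (152°, 12.7 km): east 12.7 sin 152° = 5.96, north 12.7 cos 152° = -11.21
Leg 2 (092°, 8.7 km): east 8.7 sin 92° = 8.69, north 8.7 cos 92° = -0.30
Summing: 14.66 km east, -11.52 km north → (14.66, -11.52).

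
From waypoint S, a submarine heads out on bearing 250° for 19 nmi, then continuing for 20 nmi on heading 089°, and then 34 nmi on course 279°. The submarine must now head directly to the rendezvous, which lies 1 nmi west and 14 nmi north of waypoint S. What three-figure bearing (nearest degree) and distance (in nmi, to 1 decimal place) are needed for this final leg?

Leg 1 (250°, 19 nmi): east 19 sin 250° = -17.85, north 19 cos 250° = -6.50
Leg 2 (089°, 20 nmi): east 20 sin 89° = 20.00, north 20 cos 89° = 0.35
Leg 3 (279°, 34 nmi): east 34 sin 279° = -33.58, north 34 cos 279° = 5.32
Current position: (-31.44, -0.83). Target: (-1, 14). Remaining: Δeast = 30.44, Δnorth = 14.83.
Bearing = atan2(30.44, 14.83) mod 360° = 64.02°; distance = √((30.44)² + (14.83)²) = 33.859 nmi.

064°, 33.9 nmi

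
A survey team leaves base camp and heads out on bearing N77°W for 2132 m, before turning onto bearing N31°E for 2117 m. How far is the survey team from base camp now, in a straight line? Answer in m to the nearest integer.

2498 m

Leg 1 (N77°W, 2132 m): east 2132 sin 283° = -2077.36, north 2132 cos 283° = 479.60
Leg 2 (N31°E, 2117 m): east 2117 sin 31° = 1090.34, north 2117 cos 31° = 1814.62
Net: -987.02 east, 2294.22 north. Distance = √((-987.02)² + (2294.22)²) = 2497.529 m.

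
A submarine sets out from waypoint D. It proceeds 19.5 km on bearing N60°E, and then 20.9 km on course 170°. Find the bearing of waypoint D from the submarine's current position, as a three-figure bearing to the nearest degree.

298°

Leg 1 (N60°E, 19.5 km): east 19.5 sin 60° = 16.89, north 19.5 cos 60° = 9.75
Leg 2 (170°, 20.9 km): east 20.9 sin 170° = 3.63, north 20.9 cos 170° = -20.58
Net displacement: 20.52 east, -10.83 north. Direction back to start is (-20.52, 10.83): bearing = atan2(-20.52, 10.83) mod 360° = 297.83° ≈ 298°.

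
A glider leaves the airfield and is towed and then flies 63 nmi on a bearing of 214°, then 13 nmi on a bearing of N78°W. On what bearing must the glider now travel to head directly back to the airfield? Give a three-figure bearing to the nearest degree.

Leg 1 (214°, 63 nmi): east 63 sin 214° = -35.23, north 63 cos 214° = -52.23
Leg 2 (N78°W, 13 nmi): east 13 sin 282° = -12.72, north 13 cos 282° = 2.70
Net displacement: -47.95 east, -49.53 north. Direction back to start is (47.95, 49.53): bearing = atan2(47.95, 49.53) mod 360° = 44.07° ≈ 044°.

044°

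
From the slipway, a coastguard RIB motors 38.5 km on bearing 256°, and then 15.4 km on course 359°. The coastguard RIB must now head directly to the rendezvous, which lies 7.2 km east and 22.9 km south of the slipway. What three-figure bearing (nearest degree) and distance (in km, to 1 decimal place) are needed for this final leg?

123°, 53.4 km

Leg 1 (256°, 38.5 km): east 38.5 sin 256° = -37.36, north 38.5 cos 256° = -9.31
Leg 2 (359°, 15.4 km): east 15.4 sin 359° = -0.27, north 15.4 cos 359° = 15.40
Current position: (-37.63, 6.08). Target: (7.2, -22.9). Remaining: Δeast = 44.83, Δnorth = -28.98.
Bearing = atan2(44.83, -28.98) mod 360° = 122.89°; distance = √((44.83)² + (-28.98)²) = 53.379 km.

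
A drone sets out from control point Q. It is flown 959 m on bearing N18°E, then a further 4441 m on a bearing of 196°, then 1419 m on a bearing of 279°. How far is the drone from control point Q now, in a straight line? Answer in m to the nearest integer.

Leg 1 (N18°E, 959 m): east 959 sin 18° = 296.35, north 959 cos 18° = 912.06
Leg 2 (196°, 4441 m): east 4441 sin 196° = -1224.11, north 4441 cos 196° = -4268.96
Leg 3 (279°, 1419 m): east 1419 sin 279° = -1401.53, north 1419 cos 279° = 221.98
Net: -2329.29 east, -3134.92 north. Distance = √((-2329.29)² + (-3134.92)²) = 3905.548 m.

3906 m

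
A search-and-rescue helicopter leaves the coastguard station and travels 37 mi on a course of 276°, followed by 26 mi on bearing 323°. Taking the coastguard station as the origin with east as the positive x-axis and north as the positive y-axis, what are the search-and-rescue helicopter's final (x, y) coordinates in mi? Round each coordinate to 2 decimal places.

(-52.44, 24.63)

Leg 1 (276°, 37 mi): east 37 sin 276° = -36.80, north 37 cos 276° = 3.87
Leg 2 (323°, 26 mi): east 26 sin 323° = -15.65, north 26 cos 323° = 20.76
Summing: -52.44 mi east, 24.63 mi north → (-52.44, 24.63).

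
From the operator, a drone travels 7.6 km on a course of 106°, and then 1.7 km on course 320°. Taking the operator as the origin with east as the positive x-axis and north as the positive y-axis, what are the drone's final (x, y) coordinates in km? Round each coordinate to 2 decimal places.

Leg 1 (106°, 7.6 km): east 7.6 sin 106° = 7.31, north 7.6 cos 106° = -2.09
Leg 2 (320°, 1.7 km): east 1.7 sin 320° = -1.09, north 1.7 cos 320° = 1.30
Summing: 6.21 km east, -0.79 km north → (6.21, -0.79).

(6.21, -0.79)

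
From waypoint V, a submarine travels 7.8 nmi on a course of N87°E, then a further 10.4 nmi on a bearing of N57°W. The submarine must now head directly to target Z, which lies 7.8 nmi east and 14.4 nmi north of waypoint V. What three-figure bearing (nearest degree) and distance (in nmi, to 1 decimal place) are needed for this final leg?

Leg 1 (N87°E, 7.8 nmi): east 7.8 sin 87° = 7.79, north 7.8 cos 87° = 0.41
Leg 2 (N57°W, 10.4 nmi): east 10.4 sin 303° = -8.72, north 10.4 cos 303° = 5.66
Current position: (-0.93, 6.07). Target: (7.8, 14.4). Remaining: Δeast = 8.73, Δnorth = 8.33.
Bearing = atan2(8.73, 8.33) mod 360° = 46.36°; distance = √((8.73)² + (8.33)²) = 12.067 nmi.

046°, 12.1 nmi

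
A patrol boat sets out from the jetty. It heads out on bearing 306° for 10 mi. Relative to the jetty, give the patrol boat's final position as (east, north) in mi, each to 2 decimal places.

(-8.09, 5.88)

Leg 1 (306°, 10 mi): east 10 sin 306° = -8.09, north 10 cos 306° = 5.88
Summing: -8.09 mi east, 5.88 mi north → (-8.09, 5.88).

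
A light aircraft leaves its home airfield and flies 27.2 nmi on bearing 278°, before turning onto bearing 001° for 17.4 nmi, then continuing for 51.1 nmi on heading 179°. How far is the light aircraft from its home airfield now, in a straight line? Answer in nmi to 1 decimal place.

Leg 1 (278°, 27.2 nmi): east 27.2 sin 278° = -26.94, north 27.2 cos 278° = 3.79
Leg 2 (001°, 17.4 nmi): east 17.4 sin 1° = 0.30, north 17.4 cos 1° = 17.40
Leg 3 (179°, 51.1 nmi): east 51.1 sin 179° = 0.89, north 51.1 cos 179° = -51.09
Net: -25.74 east, -29.91 north. Distance = √((-25.74)² + (-29.91)²) = 39.460 nmi.

39.5 nmi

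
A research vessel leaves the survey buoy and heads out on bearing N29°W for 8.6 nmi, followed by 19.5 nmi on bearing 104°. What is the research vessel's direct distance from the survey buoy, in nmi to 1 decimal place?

Leg 1 (N29°W, 8.6 nmi): east 8.6 sin 331° = -4.17, north 8.6 cos 331° = 7.52
Leg 2 (104°, 19.5 nmi): east 19.5 sin 104° = 18.92, north 19.5 cos 104° = -4.72
Net: 14.75 east, 2.80 north. Distance = √((14.75)² + (2.80)²) = 15.016 nmi.

15.0 nmi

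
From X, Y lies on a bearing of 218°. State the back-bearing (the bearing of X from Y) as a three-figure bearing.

Back-bearing = 218° − 180° = 038°.

038°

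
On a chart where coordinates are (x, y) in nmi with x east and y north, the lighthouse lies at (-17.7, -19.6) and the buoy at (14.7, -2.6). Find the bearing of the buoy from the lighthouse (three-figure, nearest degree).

Δeast = 14.7 − -17.7 = 32.40; Δnorth = -2.6 − -19.6 = 17.00.
Bearing = atan2(Δeast, Δnorth) mod 360° = 62.31° ≈ 062°.

062°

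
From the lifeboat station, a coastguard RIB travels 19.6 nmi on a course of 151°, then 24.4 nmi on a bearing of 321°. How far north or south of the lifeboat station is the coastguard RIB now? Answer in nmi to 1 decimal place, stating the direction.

Leg 1 (151°, 19.6 nmi): east 19.6 sin 151° = 9.50, north 19.6 cos 151° = -17.14
Leg 2 (321°, 24.4 nmi): east 24.4 sin 321° = -15.36, north 24.4 cos 321° = 18.96
Net north component: 1.82 nmi.

1.8 nmi north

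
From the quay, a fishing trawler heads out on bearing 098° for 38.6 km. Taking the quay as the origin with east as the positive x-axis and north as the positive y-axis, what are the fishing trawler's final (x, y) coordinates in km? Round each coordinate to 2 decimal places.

Leg 1 (098°, 38.6 km): east 38.6 sin 98° = 38.22, north 38.6 cos 98° = -5.37
Summing: 38.22 km east, -5.37 km north → (38.22, -5.37).

(38.22, -5.37)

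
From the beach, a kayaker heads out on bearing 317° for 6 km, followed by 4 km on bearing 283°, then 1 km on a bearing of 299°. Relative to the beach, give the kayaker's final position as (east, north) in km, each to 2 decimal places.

(-8.86, 5.77)

Leg 1 (317°, 6 km): east 6 sin 317° = -4.09, north 6 cos 317° = 4.39
Leg 2 (283°, 4 km): east 4 sin 283° = -3.90, north 4 cos 283° = 0.90
Leg 3 (299°, 1 km): east 1 sin 299° = -0.87, north 1 cos 299° = 0.48
Summing: -8.86 km east, 5.77 km north → (-8.86, 5.77).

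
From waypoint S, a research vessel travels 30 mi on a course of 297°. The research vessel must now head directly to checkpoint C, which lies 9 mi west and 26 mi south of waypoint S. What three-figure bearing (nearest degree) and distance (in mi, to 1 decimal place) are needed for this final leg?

156°, 43.4 mi

Leg 1 (297°, 30 mi): east 30 sin 297° = -26.73, north 30 cos 297° = 13.62
Current position: (-26.73, 13.62). Target: (-9, -26). Remaining: Δeast = 17.73, Δnorth = -39.62.
Bearing = atan2(17.73, -39.62) mod 360° = 155.89°; distance = √((17.73)² + (-39.62)²) = 43.406 mi.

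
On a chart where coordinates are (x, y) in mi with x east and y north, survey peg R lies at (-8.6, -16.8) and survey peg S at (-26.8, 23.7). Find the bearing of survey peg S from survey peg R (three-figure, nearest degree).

336°

Δeast = -26.8 − -8.6 = -18.20; Δnorth = 23.7 − -16.8 = 40.50.
Bearing = atan2(Δeast, Δnorth) mod 360° = 335.80° ≈ 336°.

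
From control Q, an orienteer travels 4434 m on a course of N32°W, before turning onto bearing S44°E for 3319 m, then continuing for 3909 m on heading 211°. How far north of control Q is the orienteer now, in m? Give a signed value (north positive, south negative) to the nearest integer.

Leg 1 (N32°W, 4434 m): east 4434 sin 328° = -2349.66, north 4434 cos 328° = 3760.25
Leg 2 (S44°E, 3319 m): east 3319 sin 136° = 2305.57, north 3319 cos 136° = -2387.49
Leg 3 (211°, 3909 m): east 3909 sin 211° = -2013.28, north 3909 cos 211° = -3350.67
Net north component: -1977.91 m.

-1978 m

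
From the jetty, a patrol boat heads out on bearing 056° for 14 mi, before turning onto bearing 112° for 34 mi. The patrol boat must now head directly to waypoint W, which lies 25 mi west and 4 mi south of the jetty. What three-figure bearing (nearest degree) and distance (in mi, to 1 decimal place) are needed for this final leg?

Leg 1 (056°, 14 mi): east 14 sin 56° = 11.61, north 14 cos 56° = 7.83
Leg 2 (112°, 34 mi): east 34 sin 112° = 31.52, north 34 cos 112° = -12.74
Current position: (43.13, -4.91). Target: (-25, -4). Remaining: Δeast = -68.13, Δnorth = 0.91.
Bearing = atan2(-68.13, 0.91) mod 360° = 270.76°; distance = √((-68.13)² + (0.91)²) = 68.137 mi.

271°, 68.1 mi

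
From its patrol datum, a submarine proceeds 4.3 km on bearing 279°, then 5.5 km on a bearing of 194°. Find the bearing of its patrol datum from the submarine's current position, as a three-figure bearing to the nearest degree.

Leg 1 (279°, 4.3 km): east 4.3 sin 279° = -4.25, north 4.3 cos 279° = 0.67
Leg 2 (194°, 5.5 km): east 5.5 sin 194° = -1.33, north 5.5 cos 194° = -5.34
Net displacement: -5.58 east, -4.66 north. Direction back to start is (5.58, 4.66): bearing = atan2(5.58, 4.66) mod 360° = 50.10° ≈ 050°.

050°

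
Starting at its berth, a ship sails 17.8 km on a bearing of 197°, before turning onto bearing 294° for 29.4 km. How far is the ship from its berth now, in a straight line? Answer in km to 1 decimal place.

32.5 km

Leg 1 (197°, 17.8 km): east 17.8 sin 197° = -5.20, north 17.8 cos 197° = -17.02
Leg 2 (294°, 29.4 km): east 29.4 sin 294° = -26.86, north 29.4 cos 294° = 11.96
Net: -32.06 east, -5.06 north. Distance = √((-32.06)² + (-5.06)²) = 32.460 km.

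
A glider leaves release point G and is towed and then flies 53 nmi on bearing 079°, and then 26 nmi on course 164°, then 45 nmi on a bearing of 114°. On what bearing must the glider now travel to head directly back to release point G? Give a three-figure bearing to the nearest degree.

288°

Leg 1 (079°, 53 nmi): east 53 sin 79° = 52.03, north 53 cos 79° = 10.11
Leg 2 (164°, 26 nmi): east 26 sin 164° = 7.17, north 26 cos 164° = -24.99
Leg 3 (114°, 45 nmi): east 45 sin 114° = 41.11, north 45 cos 114° = -18.30
Net displacement: 100.30 east, -33.18 north. Direction back to start is (-100.30, 33.18): bearing = atan2(-100.30, 33.18) mod 360° = 288.31° ≈ 288°.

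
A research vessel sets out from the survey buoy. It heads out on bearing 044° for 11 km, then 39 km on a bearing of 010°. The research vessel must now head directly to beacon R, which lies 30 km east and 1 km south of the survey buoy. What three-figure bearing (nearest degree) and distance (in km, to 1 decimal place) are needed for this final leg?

Leg 1 (044°, 11 km): east 11 sin 44° = 7.64, north 11 cos 44° = 7.91
Leg 2 (010°, 39 km): east 39 sin 10° = 6.77, north 39 cos 10° = 38.41
Current position: (14.41, 46.32). Target: (30, -1). Remaining: Δeast = 15.59, Δnorth = -47.32.
Bearing = atan2(15.59, -47.32) mod 360° = 161.77°; distance = √((15.59)² + (-47.32)²) = 49.821 km.

162°, 49.8 km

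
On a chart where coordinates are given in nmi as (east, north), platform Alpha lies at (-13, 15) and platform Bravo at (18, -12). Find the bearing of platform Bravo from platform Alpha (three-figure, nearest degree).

Δeast = 18 − -13 = 31.00; Δnorth = -12 − 15 = -27.00.
Bearing = atan2(Δeast, Δnorth) mod 360° = 131.05° ≈ 131°.

131°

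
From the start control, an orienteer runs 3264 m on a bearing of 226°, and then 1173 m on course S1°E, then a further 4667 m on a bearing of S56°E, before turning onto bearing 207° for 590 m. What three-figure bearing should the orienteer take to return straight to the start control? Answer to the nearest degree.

349°

Leg 1 (226°, 3264 m): east 3264 sin 226° = -2347.93, north 3264 cos 226° = -2267.36
Leg 2 (S1°E, 1173 m): east 1173 sin 179° = 20.47, north 1173 cos 179° = -1172.82
Leg 3 (S56°E, 4667 m): east 4667 sin 124° = 3869.12, north 4667 cos 124° = -2609.75
Leg 4 (207°, 590 m): east 590 sin 207° = -267.85, north 590 cos 207° = -525.69
Net displacement: 1273.81 east, -6575.63 north. Direction back to start is (-1273.81, 6575.63): bearing = atan2(-1273.81, 6575.63) mod 360° = 349.04° ≈ 349°.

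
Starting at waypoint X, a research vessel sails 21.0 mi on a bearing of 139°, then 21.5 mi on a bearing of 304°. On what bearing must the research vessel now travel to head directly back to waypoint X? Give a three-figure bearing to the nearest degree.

047°

Leg 1 (139°, 21.0 mi): east 21.0 sin 139° = 13.78, north 21.0 cos 139° = -15.85
Leg 2 (304°, 21.5 mi): east 21.5 sin 304° = -17.82, north 21.5 cos 304° = 12.02
Net displacement: -4.05 east, -3.83 north. Direction back to start is (4.05, 3.83): bearing = atan2(4.05, 3.83) mod 360° = 46.61° ≈ 047°.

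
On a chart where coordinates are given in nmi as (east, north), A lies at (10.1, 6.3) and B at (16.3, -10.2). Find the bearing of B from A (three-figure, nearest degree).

159°

Δeast = 16.3 − 10.1 = 6.20; Δnorth = -10.2 − 6.3 = -16.50.
Bearing = atan2(Δeast, Δnorth) mod 360° = 159.41° ≈ 159°.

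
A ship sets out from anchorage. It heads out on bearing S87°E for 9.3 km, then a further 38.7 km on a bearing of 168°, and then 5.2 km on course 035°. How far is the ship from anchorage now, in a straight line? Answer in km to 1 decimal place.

39.7 km

Leg 1 (S87°E, 9.3 km): east 9.3 sin 93° = 9.29, north 9.3 cos 93° = -0.49
Leg 2 (168°, 38.7 km): east 38.7 sin 168° = 8.05, north 38.7 cos 168° = -37.85
Leg 3 (035°, 5.2 km): east 5.2 sin 35° = 2.98, north 5.2 cos 35° = 4.26
Net: 20.32 east, -34.08 north. Distance = √((20.32)² + (-34.08)²) = 39.677 km.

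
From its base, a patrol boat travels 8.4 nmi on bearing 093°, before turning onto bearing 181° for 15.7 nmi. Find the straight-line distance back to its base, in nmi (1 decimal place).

18.1 nmi

Leg 1 (093°, 8.4 nmi): east 8.4 sin 93° = 8.39, north 8.4 cos 93° = -0.44
Leg 2 (181°, 15.7 nmi): east 15.7 sin 181° = -0.27, north 15.7 cos 181° = -15.70
Net: 8.11 east, -16.14 north. Distance = √((8.11)² + (-16.14)²) = 18.063 nmi.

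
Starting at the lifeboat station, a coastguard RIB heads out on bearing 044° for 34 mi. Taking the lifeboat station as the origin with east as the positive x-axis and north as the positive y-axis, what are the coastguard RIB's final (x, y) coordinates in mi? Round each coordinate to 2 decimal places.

(23.62, 24.46)

Leg 1 (044°, 34 mi): east 34 sin 44° = 23.62, north 34 cos 44° = 24.46
Summing: 23.62 mi east, 24.46 mi north → (23.62, 24.46).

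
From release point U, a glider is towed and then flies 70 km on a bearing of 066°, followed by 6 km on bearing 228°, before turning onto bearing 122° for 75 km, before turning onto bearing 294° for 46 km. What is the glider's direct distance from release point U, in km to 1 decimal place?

Leg 1 (066°, 70 km): east 70 sin 66° = 63.95, north 70 cos 66° = 28.47
Leg 2 (228°, 6 km): east 6 sin 228° = -4.46, north 6 cos 228° = -4.01
Leg 3 (122°, 75 km): east 75 sin 122° = 63.60, north 75 cos 122° = -39.74
Leg 4 (294°, 46 km): east 46 sin 294° = -42.02, north 46 cos 294° = 18.71
Net: 81.07 east, 3.42 north. Distance = √((81.07)² + (3.42)²) = 81.142 km.

81.1 km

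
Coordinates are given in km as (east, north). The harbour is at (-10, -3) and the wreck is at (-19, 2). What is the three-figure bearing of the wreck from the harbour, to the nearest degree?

Δeast = -19 − -10 = -9.00; Δnorth = 2 − -3 = 5.00.
Bearing = atan2(Δeast, Δnorth) mod 360° = 299.05° ≈ 299°.

299°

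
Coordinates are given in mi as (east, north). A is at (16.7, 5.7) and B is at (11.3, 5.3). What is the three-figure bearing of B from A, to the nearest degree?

266°

Δeast = 11.3 − 16.7 = -5.40; Δnorth = 5.3 − 5.7 = -0.40.
Bearing = atan2(Δeast, Δnorth) mod 360° = 265.76° ≈ 266°.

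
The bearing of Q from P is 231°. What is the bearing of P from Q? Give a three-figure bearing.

051°

Back-bearing = 231° − 180° = 051°.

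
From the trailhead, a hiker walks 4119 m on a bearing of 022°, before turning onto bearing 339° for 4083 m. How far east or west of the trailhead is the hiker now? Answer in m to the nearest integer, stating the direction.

80 m east

Leg 1 (022°, 4119 m): east 4119 sin 22° = 1543.00, north 4119 cos 22° = 3819.07
Leg 2 (339°, 4083 m): east 4083 sin 339° = -1463.22, north 4083 cos 339° = 3811.81
Net east component: 79.79 m.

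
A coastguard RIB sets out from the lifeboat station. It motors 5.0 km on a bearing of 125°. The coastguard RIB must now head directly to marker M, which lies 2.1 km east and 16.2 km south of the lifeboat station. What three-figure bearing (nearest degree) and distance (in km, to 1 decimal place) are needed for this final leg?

Leg 1 (125°, 5.0 km): east 5.0 sin 125° = 4.10, north 5.0 cos 125° = -2.87
Current position: (4.10, -2.87). Target: (2.1, -16.2). Remaining: Δeast = -2.00, Δnorth = -13.33.
Bearing = atan2(-2.00, -13.33) mod 360° = 188.51°; distance = √((-2.00)² + (-13.33)²) = 13.481 km.

189°, 13.5 km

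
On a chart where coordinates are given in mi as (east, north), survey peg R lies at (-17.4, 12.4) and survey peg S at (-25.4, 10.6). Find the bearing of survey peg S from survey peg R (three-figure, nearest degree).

257°

Δeast = -25.4 − -17.4 = -8.00; Δnorth = 10.6 − 12.4 = -1.80.
Bearing = atan2(Δeast, Δnorth) mod 360° = 257.32° ≈ 257°.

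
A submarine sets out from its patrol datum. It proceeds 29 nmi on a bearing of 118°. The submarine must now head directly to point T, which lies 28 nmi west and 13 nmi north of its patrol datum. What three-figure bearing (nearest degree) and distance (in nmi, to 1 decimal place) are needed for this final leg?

Leg 1 (118°, 29 nmi): east 29 sin 118° = 25.61, north 29 cos 118° = -13.61
Current position: (25.61, -13.61). Target: (-28, 13). Remaining: Δeast = -53.61, Δnorth = 26.61.
Bearing = atan2(-53.61, 26.61) mod 360° = 296.40°; distance = √((-53.61)² + (26.61)²) = 59.849 nmi.

296°, 59.8 nmi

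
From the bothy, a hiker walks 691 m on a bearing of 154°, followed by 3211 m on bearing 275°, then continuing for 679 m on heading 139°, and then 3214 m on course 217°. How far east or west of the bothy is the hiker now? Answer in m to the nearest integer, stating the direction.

4385 m west

Leg 1 (154°, 691 m): east 691 sin 154° = 302.91, north 691 cos 154° = -621.07
Leg 2 (275°, 3211 m): east 3211 sin 275° = -3198.78, north 3211 cos 275° = 279.86
Leg 3 (139°, 679 m): east 679 sin 139° = 445.46, north 679 cos 139° = -512.45
Leg 4 (217°, 3214 m): east 3214 sin 217° = -1934.23, north 3214 cos 217° = -2566.81
Net east component: -4384.64 m.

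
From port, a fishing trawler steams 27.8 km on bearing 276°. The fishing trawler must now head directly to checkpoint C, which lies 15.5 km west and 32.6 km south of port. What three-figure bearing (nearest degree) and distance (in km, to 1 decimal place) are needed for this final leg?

161°, 37.5 km

Leg 1 (276°, 27.8 km): east 27.8 sin 276° = -27.65, north 27.8 cos 276° = 2.91
Current position: (-27.65, 2.91). Target: (-15.5, -32.6). Remaining: Δeast = 12.15, Δnorth = -35.51.
Bearing = atan2(12.15, -35.51) mod 360° = 161.11°; distance = √((12.15)² + (-35.51)²) = 37.526 km.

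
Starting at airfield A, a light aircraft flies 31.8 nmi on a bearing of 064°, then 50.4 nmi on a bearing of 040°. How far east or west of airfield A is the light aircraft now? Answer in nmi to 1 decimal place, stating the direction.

61.0 nmi east

Leg 1 (064°, 31.8 nmi): east 31.8 sin 64° = 28.58, north 31.8 cos 64° = 13.94
Leg 2 (040°, 50.4 nmi): east 50.4 sin 40° = 32.40, north 50.4 cos 40° = 38.61
Net east component: 60.98 nmi.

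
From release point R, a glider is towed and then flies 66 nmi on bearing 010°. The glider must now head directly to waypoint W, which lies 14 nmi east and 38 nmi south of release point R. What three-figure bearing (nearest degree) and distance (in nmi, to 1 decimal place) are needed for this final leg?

Leg 1 (010°, 66 nmi): east 66 sin 10° = 11.46, north 66 cos 10° = 65.00
Current position: (11.46, 65.00). Target: (14, -38). Remaining: Δeast = 2.54, Δnorth = -103.00.
Bearing = atan2(2.54, -103.00) mod 360° = 178.59°; distance = √((2.54)² + (-103.00)²) = 103.029 nmi.

179°, 103.0 nmi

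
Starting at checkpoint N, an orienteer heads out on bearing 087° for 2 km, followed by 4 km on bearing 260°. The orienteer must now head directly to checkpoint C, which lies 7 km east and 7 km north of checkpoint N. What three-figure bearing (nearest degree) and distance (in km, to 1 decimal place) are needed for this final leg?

050°, 11.7 km

Leg 1 (087°, 2 km): east 2 sin 87° = 2.00, north 2 cos 87° = 0.10
Leg 2 (260°, 4 km): east 4 sin 260° = -3.94, north 4 cos 260° = -0.69
Current position: (-1.94, -0.59). Target: (7, 7). Remaining: Δeast = 8.94, Δnorth = 7.59.
Bearing = atan2(8.94, 7.59) mod 360° = 49.68°; distance = √((8.94)² + (7.59)²) = 11.729 km.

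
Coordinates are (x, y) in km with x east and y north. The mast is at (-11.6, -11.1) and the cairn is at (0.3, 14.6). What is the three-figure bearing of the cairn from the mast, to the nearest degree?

025°

Δeast = 0.3 − -11.6 = 11.90; Δnorth = 14.6 − -11.1 = 25.70.
Bearing = atan2(Δeast, Δnorth) mod 360° = 24.85° ≈ 025°.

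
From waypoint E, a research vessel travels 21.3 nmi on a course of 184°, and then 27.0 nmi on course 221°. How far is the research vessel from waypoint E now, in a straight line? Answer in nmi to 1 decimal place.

45.8 nmi

Leg 1 (184°, 21.3 nmi): east 21.3 sin 184° = -1.49, north 21.3 cos 184° = -21.25
Leg 2 (221°, 27.0 nmi): east 27.0 sin 221° = -17.71, north 27.0 cos 221° = -20.38
Net: -19.20 east, -41.63 north. Distance = √((-19.20)² + (-41.63)²) = 45.840 nmi.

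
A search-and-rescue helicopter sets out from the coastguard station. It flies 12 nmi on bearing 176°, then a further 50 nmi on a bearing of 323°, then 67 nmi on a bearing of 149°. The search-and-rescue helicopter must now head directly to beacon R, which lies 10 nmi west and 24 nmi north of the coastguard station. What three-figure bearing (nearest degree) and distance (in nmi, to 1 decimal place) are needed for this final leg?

Leg 1 (176°, 12 nmi): east 12 sin 176° = 0.84, north 12 cos 176° = -11.97
Leg 2 (323°, 50 nmi): east 50 sin 323° = -30.09, north 50 cos 323° = 39.93
Leg 3 (149°, 67 nmi): east 67 sin 149° = 34.51, north 67 cos 149° = -57.43
Current position: (5.25, -29.47). Target: (-10, 24). Remaining: Δeast = -15.25, Δnorth = 53.47.
Bearing = atan2(-15.25, 53.47) mod 360° = 344.08°; distance = √((-15.25)² + (53.47)²) = 55.602 nmi.

344°, 55.6 nmi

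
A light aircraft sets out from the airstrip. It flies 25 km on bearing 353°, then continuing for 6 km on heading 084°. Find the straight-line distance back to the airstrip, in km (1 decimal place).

Leg 1 (353°, 25 km): east 25 sin 353° = -3.05, north 25 cos 353° = 24.81
Leg 2 (084°, 6 km): east 6 sin 84° = 5.97, north 6 cos 84° = 0.63
Net: 2.92 east, 25.44 north. Distance = √((2.92)² + (25.44)²) = 25.608 km.

25.6 km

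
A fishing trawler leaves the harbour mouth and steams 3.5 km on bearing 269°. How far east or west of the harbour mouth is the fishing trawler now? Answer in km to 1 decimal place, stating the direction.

Leg 1 (269°, 3.5 km): east 3.5 sin 269° = -3.50, north 3.5 cos 269° = -0.06
Net east component: -3.50 km.

3.5 km west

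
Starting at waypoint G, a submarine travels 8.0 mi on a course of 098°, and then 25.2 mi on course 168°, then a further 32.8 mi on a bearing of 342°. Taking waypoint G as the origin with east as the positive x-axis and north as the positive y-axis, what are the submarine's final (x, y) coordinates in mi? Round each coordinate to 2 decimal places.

(3.03, 5.43)

Leg 1 (098°, 8.0 mi): east 8.0 sin 98° = 7.92, north 8.0 cos 98° = -1.11
Leg 2 (168°, 25.2 mi): east 25.2 sin 168° = 5.24, north 25.2 cos 168° = -24.65
Leg 3 (342°, 32.8 mi): east 32.8 sin 342° = -10.14, north 32.8 cos 342° = 31.19
Summing: 3.03 mi east, 5.43 mi north → (3.03, 5.43).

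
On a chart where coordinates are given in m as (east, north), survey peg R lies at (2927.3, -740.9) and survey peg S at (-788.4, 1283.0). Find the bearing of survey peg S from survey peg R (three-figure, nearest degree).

Δeast = -788.4 − 2927.3 = -3715.70; Δnorth = 1283.0 − -740.9 = 2023.90.
Bearing = atan2(Δeast, Δnorth) mod 360° = 298.58° ≈ 299°.

299°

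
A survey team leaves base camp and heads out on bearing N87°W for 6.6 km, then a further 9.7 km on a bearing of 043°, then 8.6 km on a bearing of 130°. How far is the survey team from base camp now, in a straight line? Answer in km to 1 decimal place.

6.9 km

Leg 1 (N87°W, 6.6 km): east 6.6 sin 273° = -6.59, north 6.6 cos 273° = 0.35
Leg 2 (043°, 9.7 km): east 9.7 sin 43° = 6.62, north 9.7 cos 43° = 7.09
Leg 3 (130°, 8.6 km): east 8.6 sin 130° = 6.59, north 8.6 cos 130° = -5.53
Net: 6.61 east, 1.91 north. Distance = √((6.61)² + (1.91)²) = 6.883 km.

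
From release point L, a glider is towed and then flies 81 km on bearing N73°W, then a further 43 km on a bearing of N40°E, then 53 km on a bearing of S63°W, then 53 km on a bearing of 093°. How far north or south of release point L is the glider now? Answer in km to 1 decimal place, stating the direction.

29.8 km north

Leg 1 (N73°W, 81 km): east 81 sin 287° = -77.46, north 81 cos 287° = 23.68
Leg 2 (N40°E, 43 km): east 43 sin 40° = 27.64, north 43 cos 40° = 32.94
Leg 3 (S63°W, 53 km): east 53 sin 243° = -47.22, north 53 cos 243° = -24.06
Leg 4 (093°, 53 km): east 53 sin 93° = 52.93, north 53 cos 93° = -2.77
Net north component: 29.79 km.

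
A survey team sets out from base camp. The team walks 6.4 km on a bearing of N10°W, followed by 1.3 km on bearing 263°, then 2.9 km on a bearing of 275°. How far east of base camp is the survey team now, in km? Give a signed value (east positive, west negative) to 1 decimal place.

Leg 1 (N10°W, 6.4 km): east 6.4 sin 350° = -1.11, north 6.4 cos 350° = 6.30
Leg 2 (263°, 1.3 km): east 1.3 sin 263° = -1.29, north 1.3 cos 263° = -0.16
Leg 3 (275°, 2.9 km): east 2.9 sin 275° = -2.89, north 2.9 cos 275° = 0.25
Net east component: -5.29 km.

-5.3 km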